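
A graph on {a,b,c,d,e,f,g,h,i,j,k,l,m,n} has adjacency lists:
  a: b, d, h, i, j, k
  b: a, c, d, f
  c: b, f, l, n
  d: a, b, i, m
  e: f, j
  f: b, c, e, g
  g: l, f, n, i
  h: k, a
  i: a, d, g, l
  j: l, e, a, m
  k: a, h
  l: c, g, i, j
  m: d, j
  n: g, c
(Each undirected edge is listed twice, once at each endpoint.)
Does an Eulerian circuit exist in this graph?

Yes

Degrees: a:6, b:4, c:4, d:4, e:2, f:4, g:4, h:2, i:4, j:4, k:2, l:4, m:2, n:2
Every vertex has even degree and the edges form a single connected piece, so an Eulerian circuit exists.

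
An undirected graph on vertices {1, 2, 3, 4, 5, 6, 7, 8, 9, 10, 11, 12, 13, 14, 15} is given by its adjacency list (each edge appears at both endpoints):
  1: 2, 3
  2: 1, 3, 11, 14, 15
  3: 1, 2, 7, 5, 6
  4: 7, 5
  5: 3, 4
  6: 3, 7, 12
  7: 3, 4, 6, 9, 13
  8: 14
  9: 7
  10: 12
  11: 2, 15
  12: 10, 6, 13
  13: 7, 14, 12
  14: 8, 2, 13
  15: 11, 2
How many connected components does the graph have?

1

Component: {1, 2, 3, 4, 5, 6, 7, 8, 9, 10, 11, 12, 13, 14, 15}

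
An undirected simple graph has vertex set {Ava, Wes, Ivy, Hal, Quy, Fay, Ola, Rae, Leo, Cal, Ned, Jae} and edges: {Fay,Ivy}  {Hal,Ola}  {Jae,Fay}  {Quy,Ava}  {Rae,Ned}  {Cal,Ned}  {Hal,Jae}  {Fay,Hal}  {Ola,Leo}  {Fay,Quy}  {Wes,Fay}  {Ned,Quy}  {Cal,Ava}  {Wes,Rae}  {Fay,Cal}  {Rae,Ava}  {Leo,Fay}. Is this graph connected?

Yes

A breadth-first search from Ava visits Ava, Quy, Cal, Rae, Fay, Ned, Wes, Ivy, Jae, Leo, Hal, Ola — all 12 vertices — so the graph is connected.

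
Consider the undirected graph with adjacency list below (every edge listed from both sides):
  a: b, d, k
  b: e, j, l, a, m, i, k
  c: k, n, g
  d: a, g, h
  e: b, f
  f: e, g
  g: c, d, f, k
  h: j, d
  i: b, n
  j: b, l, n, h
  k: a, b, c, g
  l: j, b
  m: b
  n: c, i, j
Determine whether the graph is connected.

Yes

A breadth-first search from a visits a, b, k, d, j, e, i, m, l, g, c, h, n, f — all 14 vertices — so the graph is connected.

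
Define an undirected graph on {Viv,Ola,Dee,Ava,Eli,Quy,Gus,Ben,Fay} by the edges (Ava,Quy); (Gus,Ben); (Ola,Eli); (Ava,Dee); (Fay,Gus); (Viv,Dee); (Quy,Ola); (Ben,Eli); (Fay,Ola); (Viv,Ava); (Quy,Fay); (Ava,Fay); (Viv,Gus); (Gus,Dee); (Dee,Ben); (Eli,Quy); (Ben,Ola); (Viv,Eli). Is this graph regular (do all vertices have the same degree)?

Yes

Degrees: Viv:4, Ola:4, Dee:4, Ava:4, Eli:4, Quy:4, Gus:4, Ben:4, Fay:4
Every vertex has degree 4, so the graph is 4-regular.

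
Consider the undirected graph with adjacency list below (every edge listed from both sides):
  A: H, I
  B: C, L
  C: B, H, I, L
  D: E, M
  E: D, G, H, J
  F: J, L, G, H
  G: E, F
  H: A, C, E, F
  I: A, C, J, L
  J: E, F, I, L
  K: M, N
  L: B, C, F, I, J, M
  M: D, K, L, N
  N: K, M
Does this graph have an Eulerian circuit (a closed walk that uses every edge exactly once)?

Degrees: A:2, B:2, C:4, D:2, E:4, F:4, G:2, H:4, I:4, J:4, K:2, L:6, M:4, N:2
Every vertex has even degree and the edges form a single connected piece, so an Eulerian circuit exists.

Yes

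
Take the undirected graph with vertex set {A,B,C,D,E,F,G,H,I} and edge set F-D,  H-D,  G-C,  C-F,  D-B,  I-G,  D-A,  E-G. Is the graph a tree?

The graph has 9 vertices and 8 edges.
Connected and |E| = |V| - 1, which characterizes a tree.

Yes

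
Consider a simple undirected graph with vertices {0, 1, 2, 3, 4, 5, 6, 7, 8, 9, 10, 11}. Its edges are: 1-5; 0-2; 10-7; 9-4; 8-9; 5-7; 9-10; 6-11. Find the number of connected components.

4

Component: {3}
Component: {0, 2}
Component: {6, 11}
Component: {1, 4, 5, 7, 8, 9, 10}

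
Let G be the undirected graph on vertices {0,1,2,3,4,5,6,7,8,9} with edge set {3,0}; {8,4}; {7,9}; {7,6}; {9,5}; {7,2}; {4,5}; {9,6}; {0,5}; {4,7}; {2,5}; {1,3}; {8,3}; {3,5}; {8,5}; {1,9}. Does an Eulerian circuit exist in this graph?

Degrees: 0:2, 1:2, 2:2, 3:4, 4:3, 5:6, 6:2, 7:4, 8:3, 9:4
4, 8 have odd degree; an Eulerian circuit needs every degree to be even, so none exists.

No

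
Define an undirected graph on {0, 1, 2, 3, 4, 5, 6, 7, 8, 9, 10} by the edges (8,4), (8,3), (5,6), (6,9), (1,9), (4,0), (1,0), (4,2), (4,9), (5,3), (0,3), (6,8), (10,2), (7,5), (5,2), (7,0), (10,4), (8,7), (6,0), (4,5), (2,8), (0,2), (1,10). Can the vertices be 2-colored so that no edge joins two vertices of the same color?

No

4-2-10-4 is an odd cycle (length 3), and a bipartite graph can contain only even cycles.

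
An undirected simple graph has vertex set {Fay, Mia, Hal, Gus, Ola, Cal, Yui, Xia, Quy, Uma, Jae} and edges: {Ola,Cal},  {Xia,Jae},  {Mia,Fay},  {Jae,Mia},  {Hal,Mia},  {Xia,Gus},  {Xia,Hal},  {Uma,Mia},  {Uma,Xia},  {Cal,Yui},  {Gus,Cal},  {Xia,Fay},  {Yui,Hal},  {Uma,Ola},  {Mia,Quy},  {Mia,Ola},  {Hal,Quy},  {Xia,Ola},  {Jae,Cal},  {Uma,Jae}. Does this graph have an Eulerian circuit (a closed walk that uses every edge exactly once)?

Yes

Degrees: Fay:2, Mia:6, Hal:4, Gus:2, Ola:4, Cal:4, Yui:2, Xia:6, Quy:2, Uma:4, Jae:4
All degrees are even and the non-isolated vertices are connected — an Eulerian circuit exists.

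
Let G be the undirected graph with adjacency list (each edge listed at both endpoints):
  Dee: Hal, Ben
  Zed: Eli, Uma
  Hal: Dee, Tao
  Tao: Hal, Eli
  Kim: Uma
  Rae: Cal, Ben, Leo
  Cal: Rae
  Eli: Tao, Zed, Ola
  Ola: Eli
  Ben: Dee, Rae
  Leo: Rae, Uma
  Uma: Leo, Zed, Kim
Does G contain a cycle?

|V| = 12, |E| = 12, number of components = 1.
Since 12 > 12 - 1, a cycle must exist; for instance Dee-Ben-Rae-Leo-Uma-Zed-Eli-Tao-Hal-Dee.

Yes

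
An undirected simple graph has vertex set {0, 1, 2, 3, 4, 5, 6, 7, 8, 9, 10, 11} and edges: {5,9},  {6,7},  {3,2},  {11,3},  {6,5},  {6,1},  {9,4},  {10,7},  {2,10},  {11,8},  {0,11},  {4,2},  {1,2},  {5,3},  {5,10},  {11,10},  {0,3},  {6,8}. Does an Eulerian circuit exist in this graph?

Yes

Degrees: 0:2, 1:2, 2:4, 3:4, 4:2, 5:4, 6:4, 7:2, 8:2, 9:2, 10:4, 11:4
All degrees are even and the non-isolated vertices are connected — an Eulerian circuit exists.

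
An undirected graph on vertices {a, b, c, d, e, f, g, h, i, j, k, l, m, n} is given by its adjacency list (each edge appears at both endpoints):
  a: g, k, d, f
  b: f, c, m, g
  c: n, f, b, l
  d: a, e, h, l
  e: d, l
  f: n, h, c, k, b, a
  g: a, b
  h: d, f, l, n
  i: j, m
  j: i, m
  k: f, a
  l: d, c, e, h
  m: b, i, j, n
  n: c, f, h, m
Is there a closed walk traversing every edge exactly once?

Yes

Degrees: a:4, b:4, c:4, d:4, e:2, f:6, g:2, h:4, i:2, j:2, k:2, l:4, m:4, n:4
Every vertex has even degree and the edges form a single connected piece, so an Eulerian circuit exists.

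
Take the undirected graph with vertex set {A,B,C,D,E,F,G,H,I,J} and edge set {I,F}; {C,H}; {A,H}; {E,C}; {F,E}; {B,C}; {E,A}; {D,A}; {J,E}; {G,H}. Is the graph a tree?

The graph has 10 vertices and 10 edges.
A tree on 10 vertices has exactly 9 edges; this graph has 10, so it contains a cycle and is not a tree.

No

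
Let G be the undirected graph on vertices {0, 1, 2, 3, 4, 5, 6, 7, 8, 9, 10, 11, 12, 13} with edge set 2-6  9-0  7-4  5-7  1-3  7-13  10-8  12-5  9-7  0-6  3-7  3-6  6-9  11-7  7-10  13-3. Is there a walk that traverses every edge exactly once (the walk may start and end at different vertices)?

Degrees: 0:2, 1:1, 2:1, 3:4, 4:1, 5:2, 6:4, 7:7, 8:1, 9:3, 10:2, 11:1, 12:1, 13:2
Odd-degree vertices: 1, 2, 4, 7, 8, 9, 11, 12 (8 total).
With 8 odd-degree vertices (more than two), no single trail can use every edge.

No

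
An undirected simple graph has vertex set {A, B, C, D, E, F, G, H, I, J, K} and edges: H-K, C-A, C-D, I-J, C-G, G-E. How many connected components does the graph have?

Component: {B}
Component: {F}
Component: {H, K}
Component: {I, J}
Component: {A, C, D, E, G}

5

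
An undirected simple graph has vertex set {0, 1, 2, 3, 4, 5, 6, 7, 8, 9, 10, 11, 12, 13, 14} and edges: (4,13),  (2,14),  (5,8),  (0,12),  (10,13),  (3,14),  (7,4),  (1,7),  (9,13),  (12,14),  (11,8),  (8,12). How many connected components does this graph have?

Component: {6}
Component: {1, 4, 7, 9, 10, 13}
Component: {0, 2, 3, 5, 8, 11, 12, 14}

3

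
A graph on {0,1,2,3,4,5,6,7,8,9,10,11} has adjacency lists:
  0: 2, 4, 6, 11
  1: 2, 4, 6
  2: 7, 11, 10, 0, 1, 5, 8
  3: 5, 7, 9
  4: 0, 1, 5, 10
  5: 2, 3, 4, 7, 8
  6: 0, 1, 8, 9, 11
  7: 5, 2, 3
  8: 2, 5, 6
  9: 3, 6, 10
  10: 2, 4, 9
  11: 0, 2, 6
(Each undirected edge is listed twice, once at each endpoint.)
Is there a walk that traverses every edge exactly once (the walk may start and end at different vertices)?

Degrees: 0:4, 1:3, 2:7, 3:3, 4:4, 5:5, 6:5, 7:3, 8:3, 9:3, 10:3, 11:3
Odd-degree vertices: 1, 2, 3, 5, 6, 7, 8, 9, 10, 11 (10 total).
With 10 odd-degree vertices (more than two), no single trail can use every edge.

No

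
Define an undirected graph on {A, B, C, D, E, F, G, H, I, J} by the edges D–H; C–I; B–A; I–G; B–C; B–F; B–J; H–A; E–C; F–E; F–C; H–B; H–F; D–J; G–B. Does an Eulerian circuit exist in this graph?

Yes

Degrees: A:2, B:6, C:4, D:2, E:2, F:4, G:2, H:4, I:2, J:2
All degrees are even and the non-isolated vertices are connected — an Eulerian circuit exists.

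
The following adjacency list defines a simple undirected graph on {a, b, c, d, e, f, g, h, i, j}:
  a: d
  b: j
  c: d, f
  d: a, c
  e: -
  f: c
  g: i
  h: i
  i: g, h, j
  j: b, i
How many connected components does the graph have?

3

Component: {e}
Component: {a, c, d, f}
Component: {b, g, h, i, j}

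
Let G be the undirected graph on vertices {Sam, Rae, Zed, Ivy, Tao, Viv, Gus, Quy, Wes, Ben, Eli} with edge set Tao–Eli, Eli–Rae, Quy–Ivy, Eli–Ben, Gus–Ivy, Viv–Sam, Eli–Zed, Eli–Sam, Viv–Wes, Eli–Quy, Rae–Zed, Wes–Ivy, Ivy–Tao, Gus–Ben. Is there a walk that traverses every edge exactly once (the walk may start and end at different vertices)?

Yes

Degrees: Sam:2, Rae:2, Zed:2, Ivy:4, Tao:2, Viv:2, Gus:2, Quy:2, Wes:2, Ben:2, Eli:6
Odd-degree vertices: none (0 total).
The non-isolated vertices are connected and exactly 0 have odd degree, so an Eulerian trail exists.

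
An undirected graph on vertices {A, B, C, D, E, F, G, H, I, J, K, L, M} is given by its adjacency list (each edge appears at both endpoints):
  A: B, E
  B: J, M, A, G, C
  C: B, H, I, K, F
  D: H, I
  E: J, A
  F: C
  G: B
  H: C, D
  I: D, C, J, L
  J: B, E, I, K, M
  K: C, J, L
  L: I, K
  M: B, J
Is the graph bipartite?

B-J-M-B is an odd cycle (length 3), and a bipartite graph can contain only even cycles.

No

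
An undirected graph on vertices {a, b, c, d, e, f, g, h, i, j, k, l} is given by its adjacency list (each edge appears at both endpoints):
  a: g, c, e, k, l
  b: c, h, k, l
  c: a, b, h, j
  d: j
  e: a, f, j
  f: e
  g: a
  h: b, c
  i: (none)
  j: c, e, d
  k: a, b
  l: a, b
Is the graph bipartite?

h-c-b-h is an odd cycle (length 3), and a bipartite graph can contain only even cycles.

No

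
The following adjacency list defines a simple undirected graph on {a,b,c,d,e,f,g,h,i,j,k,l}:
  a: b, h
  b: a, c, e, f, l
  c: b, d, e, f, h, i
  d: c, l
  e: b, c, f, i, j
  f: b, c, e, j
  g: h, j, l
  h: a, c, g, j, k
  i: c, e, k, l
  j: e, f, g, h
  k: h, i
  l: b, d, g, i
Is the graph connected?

A breadth-first search from a visits a, b, h, c, l, e, f, g, k, j, d, i — all 12 vertices — so the graph is connected.

Yes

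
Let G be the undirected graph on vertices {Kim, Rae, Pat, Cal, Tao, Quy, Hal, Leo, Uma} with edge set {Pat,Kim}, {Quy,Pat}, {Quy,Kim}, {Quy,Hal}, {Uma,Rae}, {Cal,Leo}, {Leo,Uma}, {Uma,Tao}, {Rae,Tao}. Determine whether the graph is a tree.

No

|V| = 9, |E| = 9.
It is not connected, so it is not a tree.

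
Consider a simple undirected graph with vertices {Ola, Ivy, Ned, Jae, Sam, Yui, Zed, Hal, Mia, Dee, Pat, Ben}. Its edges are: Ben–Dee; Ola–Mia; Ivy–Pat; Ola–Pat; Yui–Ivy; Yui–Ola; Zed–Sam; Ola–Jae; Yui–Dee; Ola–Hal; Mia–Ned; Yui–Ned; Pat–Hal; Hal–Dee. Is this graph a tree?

The graph has 12 vertices and 14 edges.
It splits into 2 components, so it cannot be a tree.

No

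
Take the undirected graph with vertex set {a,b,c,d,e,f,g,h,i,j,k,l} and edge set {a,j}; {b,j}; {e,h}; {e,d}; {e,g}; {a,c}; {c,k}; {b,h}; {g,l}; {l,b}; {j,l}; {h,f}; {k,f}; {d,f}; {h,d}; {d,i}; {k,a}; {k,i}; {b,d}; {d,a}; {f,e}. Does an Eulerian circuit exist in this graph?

Degrees: a:4, b:4, c:2, d:6, e:4, f:4, g:2, h:4, i:2, j:3, k:4, l:3
j, l have odd degree; an Eulerian circuit needs every degree to be even, so none exists.

No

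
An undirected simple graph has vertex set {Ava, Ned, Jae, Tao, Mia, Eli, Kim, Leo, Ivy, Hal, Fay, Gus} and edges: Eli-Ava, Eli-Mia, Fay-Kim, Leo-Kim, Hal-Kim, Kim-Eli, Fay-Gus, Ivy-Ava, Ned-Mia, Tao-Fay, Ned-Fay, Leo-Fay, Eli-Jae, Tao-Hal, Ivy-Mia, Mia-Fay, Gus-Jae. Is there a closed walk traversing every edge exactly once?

Yes

Degrees: Ava:2, Ned:2, Jae:2, Tao:2, Mia:4, Eli:4, Kim:4, Leo:2, Ivy:2, Hal:2, Fay:6, Gus:2
All degrees are even and the non-isolated vertices are connected — an Eulerian circuit exists.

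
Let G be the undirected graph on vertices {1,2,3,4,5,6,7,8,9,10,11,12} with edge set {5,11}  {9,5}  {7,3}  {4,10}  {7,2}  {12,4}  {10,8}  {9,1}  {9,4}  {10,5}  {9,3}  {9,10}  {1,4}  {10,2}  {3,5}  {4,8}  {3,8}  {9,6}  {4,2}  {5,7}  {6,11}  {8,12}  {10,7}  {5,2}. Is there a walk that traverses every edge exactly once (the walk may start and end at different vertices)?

Degrees: 1:2, 2:4, 3:4, 4:6, 5:6, 6:2, 7:4, 8:4, 9:6, 10:6, 11:2, 12:2
Odd-degree vertices: none (0 total).
The non-isolated vertices are connected and exactly 0 have odd degree, so an Eulerian trail exists.

Yes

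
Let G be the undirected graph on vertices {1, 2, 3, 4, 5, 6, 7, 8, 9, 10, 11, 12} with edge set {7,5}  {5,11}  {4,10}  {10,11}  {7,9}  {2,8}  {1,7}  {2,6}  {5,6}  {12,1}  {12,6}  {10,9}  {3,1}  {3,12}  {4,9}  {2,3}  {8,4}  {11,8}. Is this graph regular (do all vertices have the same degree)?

Degrees: 1:3, 2:3, 3:3, 4:3, 5:3, 6:3, 7:3, 8:3, 9:3, 10:3, 11:3, 12:3
Every vertex has degree 3, so the graph is 3-regular.

Yes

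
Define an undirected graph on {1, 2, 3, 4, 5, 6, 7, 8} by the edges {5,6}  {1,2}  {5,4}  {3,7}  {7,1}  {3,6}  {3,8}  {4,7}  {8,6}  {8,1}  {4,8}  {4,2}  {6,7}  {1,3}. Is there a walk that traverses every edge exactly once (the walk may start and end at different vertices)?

Degrees: 1:4, 2:2, 3:4, 4:4, 5:2, 6:4, 7:4, 8:4
Odd-degree vertices: none (0 total).
With 0 odd-degree vertices and all edges in one connected piece, an Eulerian trail exists.

Yes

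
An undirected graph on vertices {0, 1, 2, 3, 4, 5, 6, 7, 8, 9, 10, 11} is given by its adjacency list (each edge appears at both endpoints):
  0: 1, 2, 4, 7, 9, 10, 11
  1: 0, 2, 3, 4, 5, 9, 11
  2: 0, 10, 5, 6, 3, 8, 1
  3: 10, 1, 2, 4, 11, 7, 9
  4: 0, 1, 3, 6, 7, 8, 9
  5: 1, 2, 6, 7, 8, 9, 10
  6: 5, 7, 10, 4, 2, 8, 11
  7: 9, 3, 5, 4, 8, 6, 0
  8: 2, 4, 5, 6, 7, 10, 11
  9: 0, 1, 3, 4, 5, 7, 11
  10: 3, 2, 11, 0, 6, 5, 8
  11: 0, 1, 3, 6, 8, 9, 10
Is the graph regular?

Yes

Degrees: 0:7, 1:7, 2:7, 3:7, 4:7, 5:7, 6:7, 7:7, 8:7, 9:7, 10:7, 11:7
All degrees equal 7; the graph is regular.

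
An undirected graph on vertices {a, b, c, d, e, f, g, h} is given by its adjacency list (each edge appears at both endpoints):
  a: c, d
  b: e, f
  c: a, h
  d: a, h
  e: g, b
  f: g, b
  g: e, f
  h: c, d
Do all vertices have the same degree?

Degrees: a:2, b:2, c:2, d:2, e:2, f:2, g:2, h:2
All degrees equal 2; the graph is regular.

Yes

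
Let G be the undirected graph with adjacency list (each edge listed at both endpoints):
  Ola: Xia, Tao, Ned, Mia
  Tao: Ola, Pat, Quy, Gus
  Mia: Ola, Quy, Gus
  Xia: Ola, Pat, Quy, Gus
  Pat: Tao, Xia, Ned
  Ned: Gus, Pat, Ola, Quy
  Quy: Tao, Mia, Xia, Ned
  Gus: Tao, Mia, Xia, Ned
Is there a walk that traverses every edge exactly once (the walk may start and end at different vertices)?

Degrees: Ola:4, Tao:4, Mia:3, Xia:4, Pat:3, Ned:4, Quy:4, Gus:4
Odd-degree vertices: Mia, Pat (2 total).
The non-isolated vertices are connected and exactly 2 have odd degree, so an Eulerian trail exists (from Mia to Pat).

Yes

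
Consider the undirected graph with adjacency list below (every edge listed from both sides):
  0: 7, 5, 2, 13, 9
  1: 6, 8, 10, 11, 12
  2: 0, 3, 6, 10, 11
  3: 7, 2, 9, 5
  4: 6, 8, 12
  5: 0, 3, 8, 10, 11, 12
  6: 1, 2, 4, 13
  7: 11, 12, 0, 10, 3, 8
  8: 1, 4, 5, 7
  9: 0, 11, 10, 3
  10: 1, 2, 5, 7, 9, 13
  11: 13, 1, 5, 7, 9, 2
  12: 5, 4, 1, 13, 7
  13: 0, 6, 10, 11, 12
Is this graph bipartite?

Yes

A valid 2-coloring puts {1, 2, 4, 5, 7, 9, 13} on one side and {0, 3, 6, 8, 10, 11, 12} on the other; every edge crosses between the two sides.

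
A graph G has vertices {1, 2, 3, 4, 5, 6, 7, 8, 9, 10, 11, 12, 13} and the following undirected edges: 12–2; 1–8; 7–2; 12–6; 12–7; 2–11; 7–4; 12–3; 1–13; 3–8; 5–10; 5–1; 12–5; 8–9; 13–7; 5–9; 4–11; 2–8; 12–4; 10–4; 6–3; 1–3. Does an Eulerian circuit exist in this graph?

Degrees: 1:4, 2:4, 3:4, 4:4, 5:4, 6:2, 7:4, 8:4, 9:2, 10:2, 11:2, 12:6, 13:2
Every vertex has even degree and the edges form a single connected piece, so an Eulerian circuit exists.

Yes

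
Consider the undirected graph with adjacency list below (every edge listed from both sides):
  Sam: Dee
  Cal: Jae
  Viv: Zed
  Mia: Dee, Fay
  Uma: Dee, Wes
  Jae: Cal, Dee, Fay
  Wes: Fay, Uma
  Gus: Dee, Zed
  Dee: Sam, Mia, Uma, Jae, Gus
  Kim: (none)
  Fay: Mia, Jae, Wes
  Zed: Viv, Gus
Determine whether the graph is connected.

Component: {Kim}
Component: {Sam, Cal, Viv, Mia, Uma, Jae, Wes, Gus, Dee, Fay, Zed}
No edge joins these 2 groups, so the graph is disconnected.

No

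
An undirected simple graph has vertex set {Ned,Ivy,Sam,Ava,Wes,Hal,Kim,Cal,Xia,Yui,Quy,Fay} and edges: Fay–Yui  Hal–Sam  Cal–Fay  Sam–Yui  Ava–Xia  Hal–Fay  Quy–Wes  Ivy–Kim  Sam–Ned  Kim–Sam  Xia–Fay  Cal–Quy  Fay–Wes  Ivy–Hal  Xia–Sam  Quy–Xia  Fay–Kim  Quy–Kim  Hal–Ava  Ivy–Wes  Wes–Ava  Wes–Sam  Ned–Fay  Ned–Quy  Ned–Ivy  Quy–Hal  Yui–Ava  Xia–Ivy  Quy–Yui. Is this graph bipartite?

Yes

Partition the vertices as {Ivy, Sam, Ava, Quy, Fay} vs {Ned, Wes, Hal, Kim, Cal, Xia, Yui}. Each listed edge has one endpoint in each part, so the graph is bipartite.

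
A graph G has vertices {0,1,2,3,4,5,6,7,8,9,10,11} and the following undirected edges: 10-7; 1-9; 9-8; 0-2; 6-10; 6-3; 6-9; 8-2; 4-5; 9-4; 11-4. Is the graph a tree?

|V| = 12, |E| = 11.
It is connected with exactly 11 edges, hence acyclic — it is a tree.

Yes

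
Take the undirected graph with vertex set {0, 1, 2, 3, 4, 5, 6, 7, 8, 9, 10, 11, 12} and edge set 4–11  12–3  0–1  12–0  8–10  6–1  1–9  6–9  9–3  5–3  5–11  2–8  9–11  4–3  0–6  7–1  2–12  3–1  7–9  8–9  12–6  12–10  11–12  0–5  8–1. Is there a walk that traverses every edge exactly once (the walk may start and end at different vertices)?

Degrees: 0:4, 1:6, 2:2, 3:5, 4:2, 5:3, 6:4, 7:2, 8:4, 9:6, 10:2, 11:4, 12:6
Odd-degree vertices: 3, 5 (2 total).
The non-isolated vertices are connected and exactly 2 have odd degree, so an Eulerian trail exists (from 3 to 5).

Yes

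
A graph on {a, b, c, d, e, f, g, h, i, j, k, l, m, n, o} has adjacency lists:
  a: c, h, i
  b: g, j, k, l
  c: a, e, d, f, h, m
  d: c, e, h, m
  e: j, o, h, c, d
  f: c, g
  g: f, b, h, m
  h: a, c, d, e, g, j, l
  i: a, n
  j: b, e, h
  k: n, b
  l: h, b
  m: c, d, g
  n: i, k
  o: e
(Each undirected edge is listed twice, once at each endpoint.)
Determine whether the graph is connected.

Starting from a and exploring outward reaches every vertex (a, c, i, h, d, f, m, e, n, g, j, l, o, k, b); the graph is connected.

Yes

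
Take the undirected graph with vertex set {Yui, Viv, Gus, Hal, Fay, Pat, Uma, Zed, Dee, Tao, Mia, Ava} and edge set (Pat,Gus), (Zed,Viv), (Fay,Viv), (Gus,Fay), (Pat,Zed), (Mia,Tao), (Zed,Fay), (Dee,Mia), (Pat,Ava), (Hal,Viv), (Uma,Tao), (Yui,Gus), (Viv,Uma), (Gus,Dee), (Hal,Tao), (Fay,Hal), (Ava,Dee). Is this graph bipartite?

No

Zed-Viv-Fay-Zed is an odd cycle (length 3), and a bipartite graph can contain only even cycles.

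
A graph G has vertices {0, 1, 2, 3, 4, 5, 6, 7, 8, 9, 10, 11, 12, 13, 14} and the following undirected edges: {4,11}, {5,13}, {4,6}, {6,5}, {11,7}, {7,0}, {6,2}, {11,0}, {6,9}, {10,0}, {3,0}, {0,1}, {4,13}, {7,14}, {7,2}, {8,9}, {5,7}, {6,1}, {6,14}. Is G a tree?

The graph has 15 vertices and 19 edges.
It is not connected, so it is not a tree.

No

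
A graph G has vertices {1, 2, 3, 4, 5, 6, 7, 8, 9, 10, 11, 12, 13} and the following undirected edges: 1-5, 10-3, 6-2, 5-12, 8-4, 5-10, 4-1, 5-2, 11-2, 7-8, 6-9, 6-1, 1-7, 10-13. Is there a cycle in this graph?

The graph has 13 vertices, 14 edges, and 1 connected component.
One cycle is 1-5-2-6-1.

Yes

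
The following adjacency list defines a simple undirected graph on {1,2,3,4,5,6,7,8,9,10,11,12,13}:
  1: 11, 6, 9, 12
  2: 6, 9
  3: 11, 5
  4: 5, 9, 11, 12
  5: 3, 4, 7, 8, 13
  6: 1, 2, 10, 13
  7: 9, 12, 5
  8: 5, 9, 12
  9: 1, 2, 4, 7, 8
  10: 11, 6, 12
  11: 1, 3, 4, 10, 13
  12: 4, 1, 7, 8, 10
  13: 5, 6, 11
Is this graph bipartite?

Yes

Partition the vertices as {5, 6, 9, 11, 12} vs {1, 2, 3, 4, 7, 8, 10, 13}. Each listed edge has one endpoint in each part, so the graph is bipartite.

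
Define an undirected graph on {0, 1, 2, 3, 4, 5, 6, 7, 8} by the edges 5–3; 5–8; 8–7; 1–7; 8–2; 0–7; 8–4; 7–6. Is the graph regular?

No

Degrees: 0:1, 1:1, 2:1, 3:1, 4:1, 5:2, 6:1, 7:4, 8:4
Vertex 0 has degree 1 while 7 has degree 4, so the graph is not regular.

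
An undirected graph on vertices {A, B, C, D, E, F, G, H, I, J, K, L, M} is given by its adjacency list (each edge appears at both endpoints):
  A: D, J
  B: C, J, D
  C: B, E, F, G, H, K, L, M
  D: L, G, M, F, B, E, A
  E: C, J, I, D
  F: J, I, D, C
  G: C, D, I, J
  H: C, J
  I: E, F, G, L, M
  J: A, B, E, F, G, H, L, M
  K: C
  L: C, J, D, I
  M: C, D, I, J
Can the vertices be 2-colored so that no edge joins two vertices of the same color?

Yes

Color {C, D, I, J} black and {A, B, E, F, G, H, K, L, M} white. No edge joins two same-colored vertices, so the graph is bipartite.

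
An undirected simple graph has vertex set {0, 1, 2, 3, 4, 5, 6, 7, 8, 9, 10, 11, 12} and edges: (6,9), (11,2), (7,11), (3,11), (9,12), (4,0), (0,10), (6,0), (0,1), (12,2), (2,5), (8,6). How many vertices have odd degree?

Degrees: 0:4, 1:1, 2:3, 3:1, 4:1, 5:1, 6:3, 7:1, 8:1, 9:2, 10:1, 11:3, 12:2
Odd-degree vertices: 1, 2, 3, 4, 5, 6, 7, 8, 10, 11.

10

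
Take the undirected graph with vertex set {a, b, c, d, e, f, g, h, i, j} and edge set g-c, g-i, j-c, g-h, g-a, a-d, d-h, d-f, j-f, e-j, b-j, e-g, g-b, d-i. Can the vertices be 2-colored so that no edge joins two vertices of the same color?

Yes

Partition the vertices as {d, g, j} vs {a, b, c, e, f, h, i}. Each listed edge has one endpoint in each part, so the graph is bipartite.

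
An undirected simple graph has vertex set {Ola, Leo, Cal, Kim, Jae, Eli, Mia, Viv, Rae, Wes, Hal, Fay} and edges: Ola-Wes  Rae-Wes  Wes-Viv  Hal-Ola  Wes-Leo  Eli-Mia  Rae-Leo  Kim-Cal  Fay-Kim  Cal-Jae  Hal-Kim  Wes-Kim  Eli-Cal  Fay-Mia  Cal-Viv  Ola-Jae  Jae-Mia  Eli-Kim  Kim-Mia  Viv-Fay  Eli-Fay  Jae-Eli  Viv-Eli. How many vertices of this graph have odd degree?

2

Degrees: Ola:3, Leo:2, Cal:4, Kim:6, Jae:4, Eli:6, Mia:4, Viv:4, Rae:2, Wes:5, Hal:2, Fay:4
Odd-degree vertices: Ola, Wes.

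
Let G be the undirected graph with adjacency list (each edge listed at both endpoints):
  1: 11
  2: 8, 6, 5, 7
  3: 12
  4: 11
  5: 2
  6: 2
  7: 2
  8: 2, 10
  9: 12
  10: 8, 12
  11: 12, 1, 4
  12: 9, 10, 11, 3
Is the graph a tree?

Yes

The graph has 12 vertices and 11 edges.
It is connected with exactly 11 edges, hence acyclic — it is a tree.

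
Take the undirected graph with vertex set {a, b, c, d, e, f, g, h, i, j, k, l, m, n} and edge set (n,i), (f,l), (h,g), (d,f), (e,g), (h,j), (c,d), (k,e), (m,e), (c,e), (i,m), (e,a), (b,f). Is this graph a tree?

The graph has 14 vertices and 13 edges.
It is connected with exactly 13 edges, hence acyclic — it is a tree.

Yes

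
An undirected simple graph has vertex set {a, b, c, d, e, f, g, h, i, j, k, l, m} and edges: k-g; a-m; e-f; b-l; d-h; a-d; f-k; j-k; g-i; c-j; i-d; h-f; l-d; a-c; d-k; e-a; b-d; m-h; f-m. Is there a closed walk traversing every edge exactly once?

No

Degrees: a:4, b:2, c:2, d:6, e:2, f:4, g:2, h:3, i:2, j:2, k:4, l:2, m:3
Vertices with odd degree: h, m. An Eulerian circuit requires all degrees even.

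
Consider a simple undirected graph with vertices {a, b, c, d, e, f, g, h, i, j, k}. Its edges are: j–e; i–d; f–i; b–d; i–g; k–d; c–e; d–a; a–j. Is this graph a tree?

No

|V| = 11, |E| = 9.
It is not connected, so it is not a tree.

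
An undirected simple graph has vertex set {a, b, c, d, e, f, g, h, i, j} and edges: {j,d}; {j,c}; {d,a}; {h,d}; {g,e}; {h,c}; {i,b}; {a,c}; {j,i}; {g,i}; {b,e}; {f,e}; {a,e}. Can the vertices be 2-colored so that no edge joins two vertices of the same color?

A valid 2-coloring puts {c, d, e, i} on one side and {a, b, f, g, h, j} on the other; every edge crosses between the two sides.

Yes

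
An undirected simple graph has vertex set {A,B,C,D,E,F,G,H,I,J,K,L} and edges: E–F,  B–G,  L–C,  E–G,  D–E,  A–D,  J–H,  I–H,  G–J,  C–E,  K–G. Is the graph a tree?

Yes

The graph has 12 vertices and 11 edges.
It is connected with exactly 11 edges, hence acyclic — it is a tree.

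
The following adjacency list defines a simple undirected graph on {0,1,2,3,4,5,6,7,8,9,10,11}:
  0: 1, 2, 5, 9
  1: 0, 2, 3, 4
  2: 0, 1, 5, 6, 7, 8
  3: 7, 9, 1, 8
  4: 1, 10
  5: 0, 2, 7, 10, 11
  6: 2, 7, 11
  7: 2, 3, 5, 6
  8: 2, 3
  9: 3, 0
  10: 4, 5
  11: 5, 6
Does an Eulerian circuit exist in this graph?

Degrees: 0:4, 1:4, 2:6, 3:4, 4:2, 5:5, 6:3, 7:4, 8:2, 9:2, 10:2, 11:2
5, 6 have odd degree; an Eulerian circuit needs every degree to be even, so none exists.

No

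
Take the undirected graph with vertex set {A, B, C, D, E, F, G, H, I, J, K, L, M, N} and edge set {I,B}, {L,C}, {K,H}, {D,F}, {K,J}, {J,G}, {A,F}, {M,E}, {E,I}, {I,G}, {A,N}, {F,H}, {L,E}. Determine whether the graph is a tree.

Yes

The graph has 14 vertices and 13 edges.
It is connected with exactly 13 edges, hence acyclic — it is a tree.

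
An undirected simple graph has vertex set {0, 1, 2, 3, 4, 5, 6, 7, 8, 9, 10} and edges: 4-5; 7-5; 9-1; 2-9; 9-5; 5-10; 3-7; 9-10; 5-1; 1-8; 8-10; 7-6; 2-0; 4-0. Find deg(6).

Neighbors of 6: 7.

1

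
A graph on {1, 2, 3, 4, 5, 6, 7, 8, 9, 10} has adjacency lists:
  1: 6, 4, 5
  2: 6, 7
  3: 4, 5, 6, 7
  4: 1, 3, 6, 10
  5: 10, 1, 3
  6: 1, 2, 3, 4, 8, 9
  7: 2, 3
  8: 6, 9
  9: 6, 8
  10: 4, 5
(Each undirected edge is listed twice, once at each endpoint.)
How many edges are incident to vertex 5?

Neighbors of 5: 1, 3, 10.

3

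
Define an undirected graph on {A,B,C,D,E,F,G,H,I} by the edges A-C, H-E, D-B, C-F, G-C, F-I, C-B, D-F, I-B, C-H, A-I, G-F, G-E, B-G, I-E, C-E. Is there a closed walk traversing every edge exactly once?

Degrees: A:2, B:4, C:6, D:2, E:4, F:4, G:4, H:2, I:4
All degrees are even and the non-isolated vertices are connected — an Eulerian circuit exists.

Yes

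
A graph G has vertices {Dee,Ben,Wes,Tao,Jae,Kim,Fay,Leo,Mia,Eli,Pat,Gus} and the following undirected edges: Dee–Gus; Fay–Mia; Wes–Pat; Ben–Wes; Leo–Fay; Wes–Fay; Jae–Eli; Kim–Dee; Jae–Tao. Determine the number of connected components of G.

Component: {Dee, Kim, Gus}
Component: {Tao, Jae, Eli}
Component: {Ben, Wes, Fay, Leo, Mia, Pat}

3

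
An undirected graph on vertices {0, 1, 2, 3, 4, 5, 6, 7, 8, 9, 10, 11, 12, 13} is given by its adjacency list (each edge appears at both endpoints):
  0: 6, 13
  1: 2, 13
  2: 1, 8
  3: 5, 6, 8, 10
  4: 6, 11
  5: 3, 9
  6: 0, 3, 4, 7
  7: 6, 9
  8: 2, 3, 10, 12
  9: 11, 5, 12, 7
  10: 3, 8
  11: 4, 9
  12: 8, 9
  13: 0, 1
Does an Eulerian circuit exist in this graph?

Degrees: 0:2, 1:2, 2:2, 3:4, 4:2, 5:2, 6:4, 7:2, 8:4, 9:4, 10:2, 11:2, 12:2, 13:2
Every vertex has even degree and the edges form a single connected piece, so an Eulerian circuit exists.

Yes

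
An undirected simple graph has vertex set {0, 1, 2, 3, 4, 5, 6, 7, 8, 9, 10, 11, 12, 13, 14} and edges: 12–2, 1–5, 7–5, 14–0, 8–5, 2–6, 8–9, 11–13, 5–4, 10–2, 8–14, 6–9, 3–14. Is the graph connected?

No

Component: {11, 13}
Component: {0, 1, 2, 3, 4, 5, 6, 7, 8, 9, 10, 12, 14}
There are 2 separate components, so the graph is not connected.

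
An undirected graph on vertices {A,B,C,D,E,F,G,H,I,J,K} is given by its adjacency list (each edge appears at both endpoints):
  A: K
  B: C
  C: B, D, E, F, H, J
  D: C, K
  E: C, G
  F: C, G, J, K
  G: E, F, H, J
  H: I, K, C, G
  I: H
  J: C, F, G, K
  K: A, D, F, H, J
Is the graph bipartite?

No

J-F-K-J is an odd cycle (length 3), and a bipartite graph can contain only even cycles.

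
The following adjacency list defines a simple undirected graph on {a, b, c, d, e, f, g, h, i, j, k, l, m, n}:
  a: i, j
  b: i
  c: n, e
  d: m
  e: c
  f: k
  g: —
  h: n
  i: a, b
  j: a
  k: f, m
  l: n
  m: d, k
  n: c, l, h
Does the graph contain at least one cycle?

The graph has 14 vertices, 10 edges, and 4 connected components.
A forest on 14 vertices with 4 components has exactly 10 edges, which matches — so no cycle.

No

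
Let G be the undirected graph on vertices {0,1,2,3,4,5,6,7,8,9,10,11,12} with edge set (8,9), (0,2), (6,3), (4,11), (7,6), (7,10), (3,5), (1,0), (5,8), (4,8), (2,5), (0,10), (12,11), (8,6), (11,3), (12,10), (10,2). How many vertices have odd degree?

Degrees: 0:3, 1:1, 2:3, 3:3, 4:2, 5:3, 6:3, 7:2, 8:4, 9:1, 10:4, 11:3, 12:2
Odd-degree vertices: 0, 1, 2, 3, 5, 6, 9, 11.

8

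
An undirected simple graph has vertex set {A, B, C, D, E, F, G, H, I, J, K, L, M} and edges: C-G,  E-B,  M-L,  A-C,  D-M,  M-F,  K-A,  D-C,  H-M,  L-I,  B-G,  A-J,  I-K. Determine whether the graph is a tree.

No

|V| = 13, |E| = 13.
A tree on 13 vertices has exactly 12 edges; this graph has 13, so it contains a cycle and is not a tree.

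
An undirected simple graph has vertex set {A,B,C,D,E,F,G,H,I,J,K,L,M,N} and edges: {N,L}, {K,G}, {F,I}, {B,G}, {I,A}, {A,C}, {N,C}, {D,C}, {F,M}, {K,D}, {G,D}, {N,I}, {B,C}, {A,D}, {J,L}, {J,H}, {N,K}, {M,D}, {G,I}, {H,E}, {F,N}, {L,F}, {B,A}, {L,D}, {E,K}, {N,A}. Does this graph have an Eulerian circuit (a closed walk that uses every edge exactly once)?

No

Degrees: A:5, B:3, C:4, D:6, E:2, F:4, G:4, H:2, I:4, J:2, K:4, L:4, M:2, N:6
A, B have odd degree; an Eulerian circuit needs every degree to be even, so none exists.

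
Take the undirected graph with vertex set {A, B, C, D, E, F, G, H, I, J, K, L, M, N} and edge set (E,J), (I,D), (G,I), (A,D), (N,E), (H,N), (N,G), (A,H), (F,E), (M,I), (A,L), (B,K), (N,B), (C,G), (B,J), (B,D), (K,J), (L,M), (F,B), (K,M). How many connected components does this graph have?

1

Component: {A, B, C, D, E, F, G, H, I, J, K, L, M, N}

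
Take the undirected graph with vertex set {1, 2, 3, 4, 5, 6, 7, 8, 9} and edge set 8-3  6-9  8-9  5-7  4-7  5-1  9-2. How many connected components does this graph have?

2

Component: {1, 4, 5, 7}
Component: {2, 3, 6, 8, 9}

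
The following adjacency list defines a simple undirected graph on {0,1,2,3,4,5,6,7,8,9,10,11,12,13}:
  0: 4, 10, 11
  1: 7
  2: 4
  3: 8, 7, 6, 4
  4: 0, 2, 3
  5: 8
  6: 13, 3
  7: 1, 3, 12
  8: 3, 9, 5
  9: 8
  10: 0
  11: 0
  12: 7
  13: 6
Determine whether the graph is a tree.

|V| = 14, |E| = 13.
It is connected with exactly 13 edges, hence acyclic — it is a tree.

Yes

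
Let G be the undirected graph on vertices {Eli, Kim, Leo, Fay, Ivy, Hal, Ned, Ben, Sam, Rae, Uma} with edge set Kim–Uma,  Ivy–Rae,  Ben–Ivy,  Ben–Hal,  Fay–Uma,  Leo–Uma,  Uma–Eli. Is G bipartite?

A valid 2-coloring puts {Ned, Ben, Sam, Rae, Uma} on one side and {Eli, Kim, Leo, Fay, Ivy, Hal} on the other; every edge crosses between the two sides.

Yes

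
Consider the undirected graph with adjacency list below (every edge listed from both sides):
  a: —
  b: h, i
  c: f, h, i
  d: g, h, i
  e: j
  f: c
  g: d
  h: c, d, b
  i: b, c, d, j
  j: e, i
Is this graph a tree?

The graph has 10 vertices and 10 edges.
It is not connected, so it is not a tree.

No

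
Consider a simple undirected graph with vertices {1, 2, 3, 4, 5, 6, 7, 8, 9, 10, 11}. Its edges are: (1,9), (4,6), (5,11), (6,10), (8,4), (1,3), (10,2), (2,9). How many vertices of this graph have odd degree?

Degrees: 1:2, 2:2, 3:1, 4:2, 5:1, 6:2, 7:0, 8:1, 9:2, 10:2, 11:1
Odd-degree vertices: 3, 5, 8, 11.

4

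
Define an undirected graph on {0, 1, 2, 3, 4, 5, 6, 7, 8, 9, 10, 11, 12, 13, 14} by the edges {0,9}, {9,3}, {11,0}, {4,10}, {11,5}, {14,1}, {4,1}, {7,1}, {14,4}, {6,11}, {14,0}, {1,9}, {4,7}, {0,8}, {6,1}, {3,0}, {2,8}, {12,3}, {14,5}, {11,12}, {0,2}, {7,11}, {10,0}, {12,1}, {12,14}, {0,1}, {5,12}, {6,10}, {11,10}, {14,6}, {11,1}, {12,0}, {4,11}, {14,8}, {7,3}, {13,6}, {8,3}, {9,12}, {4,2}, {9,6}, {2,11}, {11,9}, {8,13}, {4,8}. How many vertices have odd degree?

6

Degrees: 0:9, 1:8, 2:4, 3:5, 4:7, 5:3, 6:6, 7:4, 8:6, 9:6, 10:4, 11:10, 12:7, 13:2, 14:7
Odd-degree vertices: 0, 3, 4, 5, 12, 14.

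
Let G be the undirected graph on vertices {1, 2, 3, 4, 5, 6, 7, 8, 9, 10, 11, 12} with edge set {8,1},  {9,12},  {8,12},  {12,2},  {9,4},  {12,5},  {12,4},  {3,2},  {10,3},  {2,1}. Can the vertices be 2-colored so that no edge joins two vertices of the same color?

4-9-12-4 is an odd cycle (length 3), and a bipartite graph can contain only even cycles.

No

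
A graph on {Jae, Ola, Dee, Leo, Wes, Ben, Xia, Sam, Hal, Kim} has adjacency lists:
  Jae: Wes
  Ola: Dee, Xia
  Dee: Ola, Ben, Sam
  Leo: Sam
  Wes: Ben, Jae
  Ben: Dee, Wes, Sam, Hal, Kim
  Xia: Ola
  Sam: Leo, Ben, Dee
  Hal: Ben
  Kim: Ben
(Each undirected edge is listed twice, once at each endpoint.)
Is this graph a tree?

|V| = 10, |E| = 10.
A tree on 10 vertices has exactly 9 edges; this graph has 10, so it contains a cycle and is not a tree.

No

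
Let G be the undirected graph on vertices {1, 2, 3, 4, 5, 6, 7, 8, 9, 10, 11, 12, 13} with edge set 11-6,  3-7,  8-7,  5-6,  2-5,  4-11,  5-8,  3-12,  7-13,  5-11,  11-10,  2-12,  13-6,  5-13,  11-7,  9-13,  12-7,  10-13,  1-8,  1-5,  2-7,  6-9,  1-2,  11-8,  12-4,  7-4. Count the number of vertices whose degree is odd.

Degrees: 1:3, 2:4, 3:2, 4:3, 5:6, 6:4, 7:7, 8:4, 9:2, 10:2, 11:6, 12:4, 13:5
Odd-degree vertices: 1, 4, 7, 13.

4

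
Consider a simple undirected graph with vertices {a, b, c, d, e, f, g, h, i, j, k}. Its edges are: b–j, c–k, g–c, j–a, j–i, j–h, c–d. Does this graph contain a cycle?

|V| = 11, |E| = 7, number of components = 4.
A forest on 11 vertices with 4 components has exactly 7 edges, which matches — so no cycle.

No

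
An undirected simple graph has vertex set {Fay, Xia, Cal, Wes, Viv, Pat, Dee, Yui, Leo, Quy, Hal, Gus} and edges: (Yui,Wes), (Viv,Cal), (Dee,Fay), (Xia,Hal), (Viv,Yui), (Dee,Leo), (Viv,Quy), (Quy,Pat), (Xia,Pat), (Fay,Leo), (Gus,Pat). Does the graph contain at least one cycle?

Yes

The graph has 12 vertices, 11 edges, and 2 connected components.
Since 11 > 12 - 2, a cycle must exist; for instance Fay-Leo-Dee-Fay.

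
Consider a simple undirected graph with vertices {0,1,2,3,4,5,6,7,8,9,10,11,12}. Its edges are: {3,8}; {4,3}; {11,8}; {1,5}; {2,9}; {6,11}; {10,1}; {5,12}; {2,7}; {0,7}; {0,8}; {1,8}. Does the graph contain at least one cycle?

No

|V| = 13, |E| = 12, number of components = 1.
A forest on 13 vertices with 1 component has exactly 12 edges, which matches — so no cycle.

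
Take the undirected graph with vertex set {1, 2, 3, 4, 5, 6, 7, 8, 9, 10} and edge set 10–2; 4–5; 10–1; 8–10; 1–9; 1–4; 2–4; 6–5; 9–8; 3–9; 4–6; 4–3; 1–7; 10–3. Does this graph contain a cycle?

Yes

The graph has 10 vertices, 14 edges, and 1 connected component.
One cycle is 4-5-6-4.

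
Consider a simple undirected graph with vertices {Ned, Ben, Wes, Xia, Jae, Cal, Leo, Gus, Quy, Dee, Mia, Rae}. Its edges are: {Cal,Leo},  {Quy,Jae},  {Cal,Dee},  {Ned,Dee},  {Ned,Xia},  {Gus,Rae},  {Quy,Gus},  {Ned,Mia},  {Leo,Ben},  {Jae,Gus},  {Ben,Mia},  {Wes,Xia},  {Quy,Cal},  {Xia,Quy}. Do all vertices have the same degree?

Degrees: Ned:3, Ben:2, Wes:1, Xia:3, Jae:2, Cal:3, Leo:2, Gus:3, Quy:4, Dee:2, Mia:2, Rae:1
Degrees are not all equal (e.g. deg(Wes)=1 but deg(Quy)=4); not regular.

No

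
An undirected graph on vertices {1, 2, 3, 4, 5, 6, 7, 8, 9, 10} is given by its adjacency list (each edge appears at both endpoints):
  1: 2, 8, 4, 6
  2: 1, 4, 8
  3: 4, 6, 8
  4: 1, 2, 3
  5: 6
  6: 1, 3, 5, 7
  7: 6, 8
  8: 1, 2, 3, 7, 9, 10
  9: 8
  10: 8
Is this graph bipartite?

1-2-8-1 is an odd cycle (length 3), and a bipartite graph can contain only even cycles.

No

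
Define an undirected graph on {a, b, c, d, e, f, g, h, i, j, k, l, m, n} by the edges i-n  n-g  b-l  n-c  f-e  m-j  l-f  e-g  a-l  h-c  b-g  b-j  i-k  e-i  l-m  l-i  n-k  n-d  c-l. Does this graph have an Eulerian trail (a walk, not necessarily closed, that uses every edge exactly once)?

Degrees: a:1, b:3, c:3, d:1, e:3, f:2, g:3, h:1, i:4, j:2, k:2, l:6, m:2, n:5
Odd-degree vertices: a, b, c, d, e, g, h, n (8 total).
An Eulerian trail requires 0 or 2 odd-degree vertices; here there are 8.

No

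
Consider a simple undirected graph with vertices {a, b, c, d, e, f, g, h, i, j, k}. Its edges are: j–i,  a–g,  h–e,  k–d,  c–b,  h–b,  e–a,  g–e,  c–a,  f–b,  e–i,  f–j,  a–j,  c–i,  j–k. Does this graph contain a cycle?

Yes

|V| = 11, |E| = 15, number of components = 1.
Since 15 > 11 - 1, a cycle must exist; for instance a-j-i-e-a.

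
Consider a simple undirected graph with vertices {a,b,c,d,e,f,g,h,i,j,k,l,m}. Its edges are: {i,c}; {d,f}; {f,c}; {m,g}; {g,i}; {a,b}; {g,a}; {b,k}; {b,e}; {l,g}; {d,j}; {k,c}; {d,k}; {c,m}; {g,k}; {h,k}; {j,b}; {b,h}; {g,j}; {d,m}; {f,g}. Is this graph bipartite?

No

The cycle k-h-b-k has length 3, which is odd, so the graph is not bipartite.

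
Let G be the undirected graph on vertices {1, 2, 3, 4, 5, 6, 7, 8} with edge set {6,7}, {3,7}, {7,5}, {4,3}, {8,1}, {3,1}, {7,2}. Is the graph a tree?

|V| = 8, |E| = 7.
It is connected with exactly 7 edges, hence acyclic — it is a tree.

Yes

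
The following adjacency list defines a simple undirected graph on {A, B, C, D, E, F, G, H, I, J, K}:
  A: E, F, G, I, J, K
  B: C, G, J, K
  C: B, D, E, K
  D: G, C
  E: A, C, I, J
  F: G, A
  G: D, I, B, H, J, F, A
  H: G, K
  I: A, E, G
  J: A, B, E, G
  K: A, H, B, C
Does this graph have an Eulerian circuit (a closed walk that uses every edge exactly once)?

No

Degrees: A:6, B:4, C:4, D:2, E:4, F:2, G:7, H:2, I:3, J:4, K:4
Vertices with odd degree: G, I. An Eulerian circuit requires all degrees even.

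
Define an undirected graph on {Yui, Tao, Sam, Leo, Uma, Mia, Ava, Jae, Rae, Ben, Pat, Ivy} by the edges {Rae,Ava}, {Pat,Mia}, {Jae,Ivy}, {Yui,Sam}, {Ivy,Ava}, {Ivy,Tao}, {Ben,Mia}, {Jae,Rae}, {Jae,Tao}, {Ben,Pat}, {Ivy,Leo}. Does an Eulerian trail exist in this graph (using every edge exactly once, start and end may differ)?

No

Degrees: Yui:1, Tao:2, Sam:1, Leo:1, Uma:0, Mia:2, Ava:2, Jae:3, Rae:2, Ben:2, Pat:2, Ivy:4
Odd-degree vertices: Yui, Sam, Leo, Jae (4 total).
With 4 odd-degree vertices (more than two), no single trail can use every edge.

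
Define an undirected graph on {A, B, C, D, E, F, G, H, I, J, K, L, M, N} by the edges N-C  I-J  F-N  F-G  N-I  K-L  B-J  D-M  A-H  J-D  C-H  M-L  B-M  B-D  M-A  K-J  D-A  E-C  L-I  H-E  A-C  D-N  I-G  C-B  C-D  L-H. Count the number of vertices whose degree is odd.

Degrees: A:4, B:4, C:6, D:6, E:2, F:2, G:2, H:4, I:4, J:4, K:2, L:4, M:4, N:4
Odd-degree vertices: none.

0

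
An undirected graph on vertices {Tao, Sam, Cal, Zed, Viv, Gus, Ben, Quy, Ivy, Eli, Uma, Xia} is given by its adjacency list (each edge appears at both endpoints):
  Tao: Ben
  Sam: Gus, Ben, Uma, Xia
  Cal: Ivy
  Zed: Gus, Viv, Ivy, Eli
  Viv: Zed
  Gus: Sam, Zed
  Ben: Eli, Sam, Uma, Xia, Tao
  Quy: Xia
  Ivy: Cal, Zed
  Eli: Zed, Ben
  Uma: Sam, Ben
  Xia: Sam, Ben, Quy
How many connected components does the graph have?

Component: {Tao, Sam, Cal, Zed, Viv, Gus, Ben, Quy, Ivy, Eli, Uma, Xia}

1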